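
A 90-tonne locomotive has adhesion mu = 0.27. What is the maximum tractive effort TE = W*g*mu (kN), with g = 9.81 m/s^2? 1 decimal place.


TE_max = W * g * mu
TE_max = 90 * 9.81 * 0.27
TE_max = 882.9 * 0.27
TE_max = 238.4 kN

238.4


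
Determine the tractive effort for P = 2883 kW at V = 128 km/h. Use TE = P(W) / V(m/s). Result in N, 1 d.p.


Convert: P = 2883 kW = 2883000 W
V = 128 / 3.6 = 35.5556 m/s
TE = 2883000 / 35.5556
TE = 81084.4 N

81084.4


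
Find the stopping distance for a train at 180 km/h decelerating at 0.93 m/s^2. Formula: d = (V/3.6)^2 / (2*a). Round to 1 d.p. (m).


Convert speed: V = 180 / 3.6 = 50.0 m/s
V^2 = 2500.0
d = 2500.0 / (2 * 0.93)
d = 2500.0 / 1.86
d = 1344.1 m

1344.1


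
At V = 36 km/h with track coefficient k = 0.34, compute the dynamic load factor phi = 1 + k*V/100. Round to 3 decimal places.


phi = 1 + k * V / 100
phi = 1 + 0.34 * 36 / 100
phi = 1 + 0.1224
phi = 1.122

1.122


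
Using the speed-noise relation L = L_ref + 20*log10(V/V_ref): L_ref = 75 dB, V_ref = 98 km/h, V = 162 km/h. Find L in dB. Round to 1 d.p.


V/V_ref = 162 / 98 = 1.653061
log10(1.653061) = 0.218289
20 * 0.218289 = 4.3658
L = 75 + 4.3658 = 79.4 dB

79.4


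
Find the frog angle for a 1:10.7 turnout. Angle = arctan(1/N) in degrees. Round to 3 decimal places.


1/N = 1/10.7 = 0.093458
angle = arctan(0.093458) = 0.093187 rad
angle = 0.093187 * 180/pi = 5.339 degrees

5.339


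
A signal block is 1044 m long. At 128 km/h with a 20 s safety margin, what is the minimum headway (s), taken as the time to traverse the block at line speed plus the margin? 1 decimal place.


V = 128 / 3.6 = 35.5556 m/s
Block traversal time = 1044 / 35.5556 = 29.3625 s
Headway = 29.3625 + 20
Headway = 49.4 s

49.4


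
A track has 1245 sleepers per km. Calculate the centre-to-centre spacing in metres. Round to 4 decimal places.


Spacing = 1000 m / number of sleepers
Spacing = 1000 / 1245
Spacing = 0.8032 m

0.8032


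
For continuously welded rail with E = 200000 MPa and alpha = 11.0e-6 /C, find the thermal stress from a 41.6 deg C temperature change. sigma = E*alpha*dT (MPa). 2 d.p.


sigma = E * alpha * dT
sigma = 200000 * 11.0e-6 * 41.6
sigma = 2.2 * 41.6
sigma = 91.52 MPa

91.52


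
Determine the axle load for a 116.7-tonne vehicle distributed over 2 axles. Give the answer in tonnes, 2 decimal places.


Load per axle = total weight / number of axles
Load = 116.7 / 2
Load = 58.35 tonnes

58.35


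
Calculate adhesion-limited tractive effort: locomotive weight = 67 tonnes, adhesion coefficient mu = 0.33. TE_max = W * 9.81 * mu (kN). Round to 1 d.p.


TE_max = W * g * mu
TE_max = 67 * 9.81 * 0.33
TE_max = 657.27 * 0.33
TE_max = 216.9 kN

216.9


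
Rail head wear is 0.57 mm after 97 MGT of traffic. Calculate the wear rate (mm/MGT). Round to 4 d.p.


Wear rate = total wear / cumulative tonnage
Rate = 0.57 / 97
Rate = 0.0059 mm/MGT

0.0059


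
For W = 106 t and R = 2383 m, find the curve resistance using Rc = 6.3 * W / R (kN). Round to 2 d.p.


Rc = 6.3 * W / R
Rc = 6.3 * 106 / 2383
Rc = 667.8 / 2383
Rc = 0.28 kN

0.28


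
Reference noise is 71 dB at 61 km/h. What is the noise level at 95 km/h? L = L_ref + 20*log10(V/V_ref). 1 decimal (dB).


V/V_ref = 95 / 61 = 1.557377
log10(1.557377) = 0.192394
20 * 0.192394 = 3.8479
L = 71 + 3.8479 = 74.8 dB

74.8


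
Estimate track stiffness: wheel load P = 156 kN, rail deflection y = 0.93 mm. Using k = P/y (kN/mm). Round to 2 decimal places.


Track stiffness k = P / y
k = 156 / 0.93
k = 167.74 kN/mm

167.74


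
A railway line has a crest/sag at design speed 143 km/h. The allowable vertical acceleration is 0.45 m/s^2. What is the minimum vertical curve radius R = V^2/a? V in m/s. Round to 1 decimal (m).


Convert speed: V = 143 / 3.6 = 39.7222 m/s
V^2 = 1577.8549 m^2/s^2
R_v = 1577.8549 / 0.45
R_v = 3506.3 m

3506.3


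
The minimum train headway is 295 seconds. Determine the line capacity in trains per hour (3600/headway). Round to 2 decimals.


Capacity = 3600 / headway
Capacity = 3600 / 295
Capacity = 12.20 trains/hour

12.20


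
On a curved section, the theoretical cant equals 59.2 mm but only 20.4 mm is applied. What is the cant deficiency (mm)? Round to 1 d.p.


Cant deficiency = equilibrium cant - actual cant
CD = 59.2 - 20.4
CD = 38.8 mm

38.8


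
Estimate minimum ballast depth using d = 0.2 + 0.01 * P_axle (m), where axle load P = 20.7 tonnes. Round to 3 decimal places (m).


d = 0.2 + 0.01 * 20.7
d = 0.2 + 0.207
d = 0.407 m

0.407


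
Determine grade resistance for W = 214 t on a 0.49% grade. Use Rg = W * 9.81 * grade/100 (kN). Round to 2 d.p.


Rg = W * 9.81 * grade / 100
Rg = 214 * 9.81 * 0.49 / 100
Rg = 2099.34 * 0.0049
Rg = 10.29 kN

10.29


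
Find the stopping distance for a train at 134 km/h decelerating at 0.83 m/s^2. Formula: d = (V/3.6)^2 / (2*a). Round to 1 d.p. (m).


Convert speed: V = 134 / 3.6 = 37.2222 m/s
V^2 = 1385.4938
d = 1385.4938 / (2 * 0.83)
d = 1385.4938 / 1.66
d = 834.6 m

834.6


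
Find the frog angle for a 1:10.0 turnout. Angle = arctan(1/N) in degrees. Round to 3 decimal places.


1/N = 1/10.0 = 0.1
angle = arctan(0.1) = 0.099669 rad
angle = 0.099669 * 180/pi = 5.711 degrees

5.711


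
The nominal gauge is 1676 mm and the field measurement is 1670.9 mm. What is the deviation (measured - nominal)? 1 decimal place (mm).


Deviation = measured - nominal
Deviation = 1670.9 - 1676
Deviation = -5.1 mm

-5.1


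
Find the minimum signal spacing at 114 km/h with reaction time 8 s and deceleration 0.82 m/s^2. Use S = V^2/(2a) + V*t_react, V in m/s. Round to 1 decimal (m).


V = 114 / 3.6 = 31.6667 m/s
Braking distance = 31.6667^2 / (2*0.82) = 611.4499 m
Sighting distance = 31.6667 * 8 = 253.3333 m
S = 611.4499 + 253.3333 = 864.8 m

864.8


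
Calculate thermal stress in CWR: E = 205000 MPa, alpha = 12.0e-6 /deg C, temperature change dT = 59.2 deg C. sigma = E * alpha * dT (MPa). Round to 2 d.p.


sigma = E * alpha * dT
sigma = 205000 * 12.0e-6 * 59.2
sigma = 2.46 * 59.2
sigma = 145.63 MPa

145.63


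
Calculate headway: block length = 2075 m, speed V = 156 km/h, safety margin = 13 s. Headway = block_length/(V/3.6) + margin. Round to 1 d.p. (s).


V = 156 / 3.6 = 43.3333 m/s
Block traversal time = 2075 / 43.3333 = 47.8846 s
Headway = 47.8846 + 13
Headway = 60.9 s

60.9


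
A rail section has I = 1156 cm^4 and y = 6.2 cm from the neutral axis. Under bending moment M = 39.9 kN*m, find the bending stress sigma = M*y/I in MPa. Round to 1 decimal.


Convert units:
M = 39.9 kN*m = 39900000 N*mm
y = 6.2 cm = 62 mm
I = 1156 cm^4 = 11560000 mm^4
sigma = 39900000 * 62 / 11560000
sigma = 214.0 MPa

214.0


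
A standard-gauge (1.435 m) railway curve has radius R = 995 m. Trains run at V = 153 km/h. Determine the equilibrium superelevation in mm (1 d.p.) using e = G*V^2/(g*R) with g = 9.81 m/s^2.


Convert speed: V = 153 / 3.6 = 42.5 m/s
Apply formula: e = 1.435 * 42.5^2 / (9.81 * 995)
e = 1.435 * 1806.25 / 9760.95
e = 0.265545 m = 265.5 mm

265.5


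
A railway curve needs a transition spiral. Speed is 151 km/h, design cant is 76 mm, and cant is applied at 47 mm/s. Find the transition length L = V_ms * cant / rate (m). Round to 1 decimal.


Convert speed: V = 151 / 3.6 = 41.9444 m/s
L = 41.9444 * 76 / 47
L = 3187.7778 / 47
L = 67.8 m

67.8


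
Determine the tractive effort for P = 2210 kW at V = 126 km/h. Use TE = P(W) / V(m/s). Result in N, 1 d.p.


Convert: P = 2210 kW = 2210000 W
V = 126 / 3.6 = 35.0 m/s
TE = 2210000 / 35.0
TE = 63142.9 N

63142.9


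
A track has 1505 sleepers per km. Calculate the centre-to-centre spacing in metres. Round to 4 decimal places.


Spacing = 1000 m / number of sleepers
Spacing = 1000 / 1505
Spacing = 0.6645 m

0.6645


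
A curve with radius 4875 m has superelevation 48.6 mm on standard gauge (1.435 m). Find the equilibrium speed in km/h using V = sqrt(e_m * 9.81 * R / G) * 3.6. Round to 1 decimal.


Convert cant: e = 48.6 mm = 0.0486 m
V_ms = sqrt(0.0486 * 9.81 * 4875 / 1.435)
V_ms = sqrt(1619.675436) = 40.2452 m/s
V = 40.2452 * 3.6 = 144.9 km/h

144.9


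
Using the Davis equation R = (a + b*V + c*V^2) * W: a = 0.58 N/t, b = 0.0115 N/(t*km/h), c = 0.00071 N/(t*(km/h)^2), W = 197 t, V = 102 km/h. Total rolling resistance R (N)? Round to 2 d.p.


b*V = 0.0115 * 102 = 1.173
c*V^2 = 0.00071 * 10404 = 7.38684
R_per_t = 0.58 + 1.173 + 7.38684 = 9.13984 N/t
R_total = 9.13984 * 197 = 1800.55 N

1800.55


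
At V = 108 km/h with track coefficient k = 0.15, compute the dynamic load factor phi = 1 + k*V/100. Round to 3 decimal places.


phi = 1 + k * V / 100
phi = 1 + 0.15 * 108 / 100
phi = 1 + 0.162
phi = 1.162

1.162


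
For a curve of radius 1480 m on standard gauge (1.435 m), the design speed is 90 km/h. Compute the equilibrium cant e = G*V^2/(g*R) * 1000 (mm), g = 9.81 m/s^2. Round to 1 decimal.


Convert speed: V = 90 / 3.6 = 25.0 m/s
Apply formula: e = 1.435 * 25.0^2 / (9.81 * 1480)
e = 1.435 * 625.0 / 14518.8
e = 0.061773 m = 61.8 mm

61.8


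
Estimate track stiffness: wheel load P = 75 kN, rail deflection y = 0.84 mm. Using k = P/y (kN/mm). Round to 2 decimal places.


Track stiffness k = P / y
k = 75 / 0.84
k = 89.29 kN/mm

89.29


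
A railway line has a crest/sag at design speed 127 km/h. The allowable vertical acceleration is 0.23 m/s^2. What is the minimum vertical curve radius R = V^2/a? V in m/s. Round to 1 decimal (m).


Convert speed: V = 127 / 3.6 = 35.2778 m/s
V^2 = 1244.5216 m^2/s^2
R_v = 1244.5216 / 0.23
R_v = 5411.0 m

5411.0


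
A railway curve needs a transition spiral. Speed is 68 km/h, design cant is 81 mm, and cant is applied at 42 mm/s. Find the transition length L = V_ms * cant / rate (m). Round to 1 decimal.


Convert speed: V = 68 / 3.6 = 18.8889 m/s
L = 18.8889 * 81 / 42
L = 1530.0 / 42
L = 36.4 m

36.4


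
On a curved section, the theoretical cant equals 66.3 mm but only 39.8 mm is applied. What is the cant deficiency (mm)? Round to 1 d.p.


Cant deficiency = equilibrium cant - actual cant
CD = 66.3 - 39.8
CD = 26.5 mm

26.5


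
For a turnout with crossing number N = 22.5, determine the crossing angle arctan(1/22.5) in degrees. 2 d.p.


1/N = 1/22.5 = 0.044444
angle = arctan(0.044444) = 0.044415 rad
angle = 0.044415 * 180/pi = 2.54 degrees

2.54


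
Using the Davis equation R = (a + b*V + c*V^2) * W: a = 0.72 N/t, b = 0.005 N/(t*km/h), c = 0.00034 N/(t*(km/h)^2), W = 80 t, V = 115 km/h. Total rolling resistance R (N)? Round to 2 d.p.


b*V = 0.005 * 115 = 0.575
c*V^2 = 0.00034 * 13225 = 4.4965
R_per_t = 0.72 + 0.575 + 4.4965 = 5.7915 N/t
R_total = 5.7915 * 80 = 463.32 N

463.32


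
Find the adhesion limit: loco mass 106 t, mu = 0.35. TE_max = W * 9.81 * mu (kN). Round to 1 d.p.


TE_max = W * g * mu
TE_max = 106 * 9.81 * 0.35
TE_max = 1039.86 * 0.35
TE_max = 364.0 kN

364.0


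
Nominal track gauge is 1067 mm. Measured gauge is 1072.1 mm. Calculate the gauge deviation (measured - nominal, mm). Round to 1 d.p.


Deviation = measured - nominal
Deviation = 1072.1 - 1067
Deviation = 5.1 mm

5.1


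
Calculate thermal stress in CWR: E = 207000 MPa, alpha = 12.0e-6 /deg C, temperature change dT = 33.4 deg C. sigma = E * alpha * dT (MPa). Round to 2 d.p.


sigma = E * alpha * dT
sigma = 207000 * 12.0e-6 * 33.4
sigma = 2.484 * 33.4
sigma = 82.97 MPa

82.97


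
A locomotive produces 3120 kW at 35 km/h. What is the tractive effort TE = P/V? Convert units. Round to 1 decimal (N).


Convert: P = 3120 kW = 3120000 W
V = 35 / 3.6 = 9.7222 m/s
TE = 3120000 / 9.7222
TE = 320914.3 N

320914.3


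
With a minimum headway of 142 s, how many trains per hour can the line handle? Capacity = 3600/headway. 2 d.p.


Capacity = 3600 / headway
Capacity = 3600 / 142
Capacity = 25.35 trains/hour

25.35


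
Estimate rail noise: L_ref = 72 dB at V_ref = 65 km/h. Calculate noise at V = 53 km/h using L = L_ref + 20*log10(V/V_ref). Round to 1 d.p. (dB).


V/V_ref = 53 / 65 = 0.815385
log10(0.815385) = -0.088637
20 * -0.088637 = -1.7727
L = 72 + -1.7727 = 70.2 dB

70.2


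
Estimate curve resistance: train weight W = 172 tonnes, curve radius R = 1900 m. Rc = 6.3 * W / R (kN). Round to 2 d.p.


Rc = 6.3 * W / R
Rc = 6.3 * 172 / 1900
Rc = 1083.6 / 1900
Rc = 0.57 kN

0.57


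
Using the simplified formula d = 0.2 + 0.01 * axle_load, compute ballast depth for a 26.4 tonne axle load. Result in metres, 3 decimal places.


d = 0.2 + 0.01 * 26.4
d = 0.2 + 0.264
d = 0.464 m

0.464


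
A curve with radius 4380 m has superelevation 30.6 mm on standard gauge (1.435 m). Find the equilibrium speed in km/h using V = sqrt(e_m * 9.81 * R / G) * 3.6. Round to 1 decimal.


Convert cant: e = 30.6 mm = 0.0306 m
V_ms = sqrt(0.0306 * 9.81 * 4380 / 1.435)
V_ms = sqrt(916.247164) = 30.2696 m/s
V = 30.2696 * 3.6 = 109.0 km/h

109.0


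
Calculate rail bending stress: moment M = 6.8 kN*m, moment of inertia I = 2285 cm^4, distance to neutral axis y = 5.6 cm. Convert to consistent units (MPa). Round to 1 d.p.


Convert units:
M = 6.8 kN*m = 6800000 N*mm
y = 5.6 cm = 56 mm
I = 2285 cm^4 = 22850000 mm^4
sigma = 6800000 * 56 / 22850000
sigma = 16.7 MPa

16.7


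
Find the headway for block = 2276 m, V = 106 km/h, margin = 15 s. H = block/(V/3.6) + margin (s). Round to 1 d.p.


V = 106 / 3.6 = 29.4444 m/s
Block traversal time = 2276 / 29.4444 = 77.2981 s
Headway = 77.2981 + 15
Headway = 92.3 s

92.3


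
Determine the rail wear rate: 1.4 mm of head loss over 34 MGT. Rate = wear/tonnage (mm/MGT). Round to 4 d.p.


Wear rate = total wear / cumulative tonnage
Rate = 1.4 / 34
Rate = 0.0412 mm/MGT

0.0412


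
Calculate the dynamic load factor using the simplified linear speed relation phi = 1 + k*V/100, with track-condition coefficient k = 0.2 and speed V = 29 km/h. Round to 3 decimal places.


phi = 1 + k * V / 100
phi = 1 + 0.2 * 29 / 100
phi = 1 + 0.058
phi = 1.058

1.058


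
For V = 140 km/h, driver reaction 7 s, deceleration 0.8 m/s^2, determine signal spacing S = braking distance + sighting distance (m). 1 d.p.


V = 140 / 3.6 = 38.8889 m/s
Braking distance = 38.8889^2 / (2*0.8) = 945.216 m
Sighting distance = 38.8889 * 7 = 272.2222 m
S = 945.216 + 272.2222 = 1217.4 m

1217.4


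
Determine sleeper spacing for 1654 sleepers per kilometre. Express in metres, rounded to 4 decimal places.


Spacing = 1000 m / number of sleepers
Spacing = 1000 / 1654
Spacing = 0.6046 m

0.6046


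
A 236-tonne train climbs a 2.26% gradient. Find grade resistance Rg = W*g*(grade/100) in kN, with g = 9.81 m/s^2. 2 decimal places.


Rg = W * 9.81 * grade / 100
Rg = 236 * 9.81 * 2.26 / 100
Rg = 2315.16 * 0.0226
Rg = 52.32 kN

52.32


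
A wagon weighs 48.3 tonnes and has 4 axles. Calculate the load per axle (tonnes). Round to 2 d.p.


Load per axle = total weight / number of axles
Load = 48.3 / 4
Load = 12.08 tonnes

12.08


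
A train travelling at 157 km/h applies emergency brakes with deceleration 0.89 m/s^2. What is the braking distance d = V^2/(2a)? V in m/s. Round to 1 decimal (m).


Convert speed: V = 157 / 3.6 = 43.6111 m/s
V^2 = 1901.929
d = 1901.929 / (2 * 0.89)
d = 1901.929 / 1.78
d = 1068.5 m

1068.5


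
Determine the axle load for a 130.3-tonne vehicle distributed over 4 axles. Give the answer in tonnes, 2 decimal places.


Load per axle = total weight / number of axles
Load = 130.3 / 4
Load = 32.58 tonnes

32.58


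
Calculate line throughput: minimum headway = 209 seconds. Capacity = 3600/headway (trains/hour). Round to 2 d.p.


Capacity = 3600 / headway
Capacity = 3600 / 209
Capacity = 17.22 trains/hour

17.22


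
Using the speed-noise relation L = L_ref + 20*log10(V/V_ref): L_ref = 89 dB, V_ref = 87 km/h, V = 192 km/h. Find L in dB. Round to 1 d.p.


V/V_ref = 192 / 87 = 2.206897
log10(2.206897) = 0.343782
20 * 0.343782 = 6.8756
L = 89 + 6.8756 = 95.9 dB

95.9


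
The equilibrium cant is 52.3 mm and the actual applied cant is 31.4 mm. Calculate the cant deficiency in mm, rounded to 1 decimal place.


Cant deficiency = equilibrium cant - actual cant
CD = 52.3 - 31.4
CD = 20.9 mm

20.9


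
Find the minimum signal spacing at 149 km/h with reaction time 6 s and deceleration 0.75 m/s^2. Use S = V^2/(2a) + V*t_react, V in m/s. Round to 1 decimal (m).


V = 149 / 3.6 = 41.3889 m/s
Braking distance = 41.3889^2 / (2*0.75) = 1142.0267 m
Sighting distance = 41.3889 * 6 = 248.3333 m
S = 1142.0267 + 248.3333 = 1390.4 m

1390.4


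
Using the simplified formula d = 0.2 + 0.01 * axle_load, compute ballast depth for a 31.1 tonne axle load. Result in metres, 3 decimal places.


d = 0.2 + 0.01 * 31.1
d = 0.2 + 0.311
d = 0.511 m

0.511


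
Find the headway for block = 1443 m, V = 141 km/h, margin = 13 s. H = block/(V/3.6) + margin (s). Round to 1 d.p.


V = 141 / 3.6 = 39.1667 m/s
Block traversal time = 1443 / 39.1667 = 36.8426 s
Headway = 36.8426 + 13
Headway = 49.8 s

49.8


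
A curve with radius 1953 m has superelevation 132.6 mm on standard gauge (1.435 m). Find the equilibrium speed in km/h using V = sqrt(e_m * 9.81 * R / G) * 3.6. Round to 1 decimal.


Convert cant: e = 132.6 mm = 0.1326 m
V_ms = sqrt(0.1326 * 9.81 * 1953 / 1.435)
V_ms = sqrt(1770.365239) = 42.0757 m/s
V = 42.0757 * 3.6 = 151.5 km/h

151.5


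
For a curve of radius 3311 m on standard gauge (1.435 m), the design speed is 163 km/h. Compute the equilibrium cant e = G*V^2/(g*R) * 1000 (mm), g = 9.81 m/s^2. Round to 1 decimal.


Convert speed: V = 163 / 3.6 = 45.2778 m/s
Apply formula: e = 1.435 * 45.2778^2 / (9.81 * 3311)
e = 1.435 * 2050.0772 / 32480.91
e = 0.090572 m = 90.6 mm

90.6


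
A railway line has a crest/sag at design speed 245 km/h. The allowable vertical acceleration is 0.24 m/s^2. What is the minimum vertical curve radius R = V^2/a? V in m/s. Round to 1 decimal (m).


Convert speed: V = 245 / 3.6 = 68.0556 m/s
V^2 = 4631.5586 m^2/s^2
R_v = 4631.5586 / 0.24
R_v = 19298.2 m

19298.2


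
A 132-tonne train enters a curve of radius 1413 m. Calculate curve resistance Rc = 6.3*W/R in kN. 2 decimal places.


Rc = 6.3 * W / R
Rc = 6.3 * 132 / 1413
Rc = 831.6 / 1413
Rc = 0.59 kN

0.59


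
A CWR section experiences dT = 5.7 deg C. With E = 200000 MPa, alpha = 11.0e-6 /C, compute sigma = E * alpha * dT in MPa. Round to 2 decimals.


sigma = E * alpha * dT
sigma = 200000 * 11.0e-6 * 5.7
sigma = 2.2 * 5.7
sigma = 12.54 MPa

12.54


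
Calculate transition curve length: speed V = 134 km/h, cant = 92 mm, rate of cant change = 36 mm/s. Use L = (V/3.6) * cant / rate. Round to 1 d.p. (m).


Convert speed: V = 134 / 3.6 = 37.2222 m/s
L = 37.2222 * 92 / 36
L = 3424.4444 / 36
L = 95.1 m

95.1


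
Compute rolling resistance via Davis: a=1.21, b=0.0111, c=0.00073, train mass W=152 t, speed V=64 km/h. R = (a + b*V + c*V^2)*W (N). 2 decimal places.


b*V = 0.0111 * 64 = 0.7104
c*V^2 = 0.00073 * 4096 = 2.99008
R_per_t = 1.21 + 0.7104 + 2.99008 = 4.91048 N/t
R_total = 4.91048 * 152 = 746.39 N

746.39


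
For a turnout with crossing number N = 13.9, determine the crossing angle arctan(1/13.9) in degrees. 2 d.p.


1/N = 1/13.9 = 0.071942
angle = arctan(0.071942) = 0.071819 rad
angle = 0.071819 * 180/pi = 4.11 degrees

4.11


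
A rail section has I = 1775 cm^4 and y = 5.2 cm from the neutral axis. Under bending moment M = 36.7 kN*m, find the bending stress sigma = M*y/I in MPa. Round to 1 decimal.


Convert units:
M = 36.7 kN*m = 36700000 N*mm
y = 5.2 cm = 52 mm
I = 1775 cm^4 = 17750000 mm^4
sigma = 36700000 * 52 / 17750000
sigma = 107.5 MPa

107.5


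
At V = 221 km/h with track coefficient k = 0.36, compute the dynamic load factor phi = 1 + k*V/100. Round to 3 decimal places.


phi = 1 + k * V / 100
phi = 1 + 0.36 * 221 / 100
phi = 1 + 0.7956
phi = 1.796

1.796


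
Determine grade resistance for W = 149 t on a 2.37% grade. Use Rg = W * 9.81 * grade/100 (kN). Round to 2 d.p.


Rg = W * 9.81 * grade / 100
Rg = 149 * 9.81 * 2.37 / 100
Rg = 1461.69 * 0.0237
Rg = 34.64 kN

34.64


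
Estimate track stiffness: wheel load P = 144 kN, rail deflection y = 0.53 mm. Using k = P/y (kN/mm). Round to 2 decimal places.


Track stiffness k = P / y
k = 144 / 0.53
k = 271.70 kN/mm

271.70


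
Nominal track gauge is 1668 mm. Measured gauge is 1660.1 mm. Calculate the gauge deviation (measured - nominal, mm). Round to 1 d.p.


Deviation = measured - nominal
Deviation = 1660.1 - 1668
Deviation = -7.9 mm

-7.9


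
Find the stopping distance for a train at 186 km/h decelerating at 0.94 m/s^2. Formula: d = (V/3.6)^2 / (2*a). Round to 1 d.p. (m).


Convert speed: V = 186 / 3.6 = 51.6667 m/s
V^2 = 2669.4444
d = 2669.4444 / (2 * 0.94)
d = 2669.4444 / 1.88
d = 1419.9 m

1419.9


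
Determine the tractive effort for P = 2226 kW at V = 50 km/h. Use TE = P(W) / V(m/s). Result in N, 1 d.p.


Convert: P = 2226 kW = 2226000 W
V = 50 / 3.6 = 13.8889 m/s
TE = 2226000 / 13.8889
TE = 160272.0 N

160272.0


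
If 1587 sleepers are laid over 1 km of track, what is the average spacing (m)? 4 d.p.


Spacing = 1000 m / number of sleepers
Spacing = 1000 / 1587
Spacing = 0.6301 m

0.6301


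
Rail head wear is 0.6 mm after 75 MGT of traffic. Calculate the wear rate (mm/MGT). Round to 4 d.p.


Wear rate = total wear / cumulative tonnage
Rate = 0.6 / 75
Rate = 0.0080 mm/MGT

0.0080


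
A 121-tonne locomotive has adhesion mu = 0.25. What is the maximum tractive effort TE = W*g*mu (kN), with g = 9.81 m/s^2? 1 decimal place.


TE_max = W * g * mu
TE_max = 121 * 9.81 * 0.25
TE_max = 1187.01 * 0.25
TE_max = 296.8 kN

296.8


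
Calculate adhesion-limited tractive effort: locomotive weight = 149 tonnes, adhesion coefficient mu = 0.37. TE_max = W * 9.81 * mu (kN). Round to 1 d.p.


TE_max = W * g * mu
TE_max = 149 * 9.81 * 0.37
TE_max = 1461.69 * 0.37
TE_max = 540.8 kN

540.8


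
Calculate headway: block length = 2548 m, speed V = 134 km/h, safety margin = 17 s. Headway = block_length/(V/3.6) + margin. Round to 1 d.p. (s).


V = 134 / 3.6 = 37.2222 m/s
Block traversal time = 2548 / 37.2222 = 68.4537 s
Headway = 68.4537 + 17
Headway = 85.5 s

85.5


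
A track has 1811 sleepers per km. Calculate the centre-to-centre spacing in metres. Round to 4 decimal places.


Spacing = 1000 m / number of sleepers
Spacing = 1000 / 1811
Spacing = 0.5522 m

0.5522


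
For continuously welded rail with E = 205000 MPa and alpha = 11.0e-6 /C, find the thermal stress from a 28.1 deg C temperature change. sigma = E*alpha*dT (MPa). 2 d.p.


sigma = E * alpha * dT
sigma = 205000 * 11.0e-6 * 28.1
sigma = 2.255 * 28.1
sigma = 63.37 MPa

63.37


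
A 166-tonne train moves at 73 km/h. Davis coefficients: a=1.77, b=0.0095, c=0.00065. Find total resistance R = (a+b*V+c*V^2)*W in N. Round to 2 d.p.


b*V = 0.0095 * 73 = 0.6935
c*V^2 = 0.00065 * 5329 = 3.46385
R_per_t = 1.77 + 0.6935 + 3.46385 = 5.92735 N/t
R_total = 5.92735 * 166 = 983.94 N

983.94


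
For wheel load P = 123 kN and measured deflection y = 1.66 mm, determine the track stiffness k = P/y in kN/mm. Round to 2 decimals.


Track stiffness k = P / y
k = 123 / 1.66
k = 74.10 kN/mm

74.10


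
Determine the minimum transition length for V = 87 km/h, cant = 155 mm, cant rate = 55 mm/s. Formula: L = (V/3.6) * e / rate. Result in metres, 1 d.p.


Convert speed: V = 87 / 3.6 = 24.1667 m/s
L = 24.1667 * 155 / 55
L = 3745.8333 / 55
L = 68.1 m

68.1


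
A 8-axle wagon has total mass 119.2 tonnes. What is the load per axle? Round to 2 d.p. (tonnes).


Load per axle = total weight / number of axles
Load = 119.2 / 8
Load = 14.90 tonnes

14.90


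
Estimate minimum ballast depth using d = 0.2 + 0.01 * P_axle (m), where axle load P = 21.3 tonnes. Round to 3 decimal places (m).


d = 0.2 + 0.01 * 21.3
d = 0.2 + 0.213
d = 0.413 m

0.413


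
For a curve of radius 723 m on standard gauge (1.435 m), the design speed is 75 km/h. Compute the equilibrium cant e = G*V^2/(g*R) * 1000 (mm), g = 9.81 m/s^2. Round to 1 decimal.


Convert speed: V = 75 / 3.6 = 20.8333 m/s
Apply formula: e = 1.435 * 20.8333^2 / (9.81 * 723)
e = 1.435 * 434.0278 / 7092.63
e = 0.087814 m = 87.8 mm

87.8


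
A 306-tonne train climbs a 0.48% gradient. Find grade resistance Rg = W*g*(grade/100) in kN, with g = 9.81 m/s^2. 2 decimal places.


Rg = W * 9.81 * grade / 100
Rg = 306 * 9.81 * 0.48 / 100
Rg = 3001.86 * 0.0048
Rg = 14.41 kN

14.41


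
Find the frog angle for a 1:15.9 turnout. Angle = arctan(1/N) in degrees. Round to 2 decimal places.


1/N = 1/15.9 = 0.062893
angle = arctan(0.062893) = 0.06281 rad
angle = 0.06281 * 180/pi = 3.60 degrees

3.60


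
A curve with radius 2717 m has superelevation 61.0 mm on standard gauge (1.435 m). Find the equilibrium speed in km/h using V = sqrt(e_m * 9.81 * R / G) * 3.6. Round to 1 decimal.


Convert cant: e = 61.0 mm = 0.0610 m
V_ms = sqrt(0.0610 * 9.81 * 2717 / 1.435)
V_ms = sqrt(1133.017401) = 33.6603 m/s
V = 33.6603 * 3.6 = 121.2 km/h

121.2


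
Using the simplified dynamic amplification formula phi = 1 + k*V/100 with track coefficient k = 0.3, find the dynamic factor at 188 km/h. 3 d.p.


phi = 1 + k * V / 100
phi = 1 + 0.3 * 188 / 100
phi = 1 + 0.564
phi = 1.564

1.564


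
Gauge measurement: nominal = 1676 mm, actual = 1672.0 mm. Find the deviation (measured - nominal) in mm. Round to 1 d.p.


Deviation = measured - nominal
Deviation = 1672.0 - 1676
Deviation = -4.0 mm

-4.0


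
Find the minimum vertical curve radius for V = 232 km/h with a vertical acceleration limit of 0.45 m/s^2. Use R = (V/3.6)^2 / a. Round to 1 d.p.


Convert speed: V = 232 / 3.6 = 64.4444 m/s
V^2 = 4153.0864 m^2/s^2
R_v = 4153.0864 / 0.45
R_v = 9229.1 m

9229.1


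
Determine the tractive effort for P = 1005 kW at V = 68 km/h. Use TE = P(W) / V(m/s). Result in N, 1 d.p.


Convert: P = 1005 kW = 1005000 W
V = 68 / 3.6 = 18.8889 m/s
TE = 1005000 / 18.8889
TE = 53205.9 N

53205.9


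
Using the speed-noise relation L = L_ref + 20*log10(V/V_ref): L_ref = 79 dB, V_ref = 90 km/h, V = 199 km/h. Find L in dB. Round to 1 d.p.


V/V_ref = 199 / 90 = 2.211111
log10(2.211111) = 0.344611
20 * 0.344611 = 6.8922
L = 79 + 6.8922 = 85.9 dB

85.9


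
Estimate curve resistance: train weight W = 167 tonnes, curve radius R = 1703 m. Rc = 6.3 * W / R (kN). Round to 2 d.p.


Rc = 6.3 * W / R
Rc = 6.3 * 167 / 1703
Rc = 1052.1 / 1703
Rc = 0.62 kN

0.62


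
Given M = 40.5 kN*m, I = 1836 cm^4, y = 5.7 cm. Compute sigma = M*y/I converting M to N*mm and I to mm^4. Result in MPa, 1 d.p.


Convert units:
M = 40.5 kN*m = 40500000 N*mm
y = 5.7 cm = 57 mm
I = 1836 cm^4 = 18360000 mm^4
sigma = 40500000 * 57 / 18360000
sigma = 125.7 MPa

125.7


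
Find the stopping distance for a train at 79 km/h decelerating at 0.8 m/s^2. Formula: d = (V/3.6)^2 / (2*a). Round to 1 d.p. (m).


Convert speed: V = 79 / 3.6 = 21.9444 m/s
V^2 = 481.5586
d = 481.5586 / (2 * 0.8)
d = 481.5586 / 1.6
d = 301.0 m

301.0


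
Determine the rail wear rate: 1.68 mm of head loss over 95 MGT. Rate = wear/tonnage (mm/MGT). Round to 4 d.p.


Wear rate = total wear / cumulative tonnage
Rate = 1.68 / 95
Rate = 0.0177 mm/MGT

0.0177


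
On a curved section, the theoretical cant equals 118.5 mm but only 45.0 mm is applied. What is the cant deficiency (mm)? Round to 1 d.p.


Cant deficiency = equilibrium cant - actual cant
CD = 118.5 - 45.0
CD = 73.5 mm

73.5


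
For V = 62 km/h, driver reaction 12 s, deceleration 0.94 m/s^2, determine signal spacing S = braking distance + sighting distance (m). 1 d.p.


V = 62 / 3.6 = 17.2222 m/s
Braking distance = 17.2222^2 / (2*0.94) = 157.7686 m
Sighting distance = 17.2222 * 12 = 206.6667 m
S = 157.7686 + 206.6667 = 364.4 m

364.4


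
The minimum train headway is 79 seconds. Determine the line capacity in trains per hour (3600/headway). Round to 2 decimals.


Capacity = 3600 / headway
Capacity = 3600 / 79
Capacity = 45.57 trains/hour

45.57


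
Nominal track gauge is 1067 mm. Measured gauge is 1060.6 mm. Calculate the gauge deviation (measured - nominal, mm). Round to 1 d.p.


Deviation = measured - nominal
Deviation = 1060.6 - 1067
Deviation = -6.4 mm

-6.4


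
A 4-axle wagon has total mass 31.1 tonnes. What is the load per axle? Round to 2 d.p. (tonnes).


Load per axle = total weight / number of axles
Load = 31.1 / 4
Load = 7.78 tonnes

7.78


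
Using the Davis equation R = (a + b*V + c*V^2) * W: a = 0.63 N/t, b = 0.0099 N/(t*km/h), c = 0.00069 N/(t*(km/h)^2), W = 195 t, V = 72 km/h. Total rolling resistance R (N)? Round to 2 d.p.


b*V = 0.0099 * 72 = 0.7128
c*V^2 = 0.00069 * 5184 = 3.57696
R_per_t = 0.63 + 0.7128 + 3.57696 = 4.91976 N/t
R_total = 4.91976 * 195 = 959.35 N

959.35


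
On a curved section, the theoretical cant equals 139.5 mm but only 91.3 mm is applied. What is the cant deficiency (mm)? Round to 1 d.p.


Cant deficiency = equilibrium cant - actual cant
CD = 139.5 - 91.3
CD = 48.2 mm

48.2


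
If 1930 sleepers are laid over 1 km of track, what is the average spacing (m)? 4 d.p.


Spacing = 1000 m / number of sleepers
Spacing = 1000 / 1930
Spacing = 0.5181 m

0.5181


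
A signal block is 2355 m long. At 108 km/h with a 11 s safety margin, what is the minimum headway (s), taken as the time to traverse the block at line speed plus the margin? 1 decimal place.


V = 108 / 3.6 = 30.0 m/s
Block traversal time = 2355 / 30.0 = 78.5 s
Headway = 78.5 + 11
Headway = 89.5 s

89.5


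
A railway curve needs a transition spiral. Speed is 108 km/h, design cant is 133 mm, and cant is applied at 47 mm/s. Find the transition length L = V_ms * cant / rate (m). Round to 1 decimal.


Convert speed: V = 108 / 3.6 = 30.0 m/s
L = 30.0 * 133 / 47
L = 3990.0 / 47
L = 84.9 m

84.9


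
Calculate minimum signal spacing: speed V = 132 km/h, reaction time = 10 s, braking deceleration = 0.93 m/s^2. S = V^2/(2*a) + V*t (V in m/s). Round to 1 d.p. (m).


V = 132 / 3.6 = 36.6667 m/s
Braking distance = 36.6667^2 / (2*0.93) = 722.8196 m
Sighting distance = 36.6667 * 10 = 366.6667 m
S = 722.8196 + 366.6667 = 1089.5 m

1089.5


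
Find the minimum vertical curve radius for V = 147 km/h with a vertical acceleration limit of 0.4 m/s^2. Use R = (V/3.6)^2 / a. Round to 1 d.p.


Convert speed: V = 147 / 3.6 = 40.8333 m/s
V^2 = 1667.3611 m^2/s^2
R_v = 1667.3611 / 0.4
R_v = 4168.4 m

4168.4


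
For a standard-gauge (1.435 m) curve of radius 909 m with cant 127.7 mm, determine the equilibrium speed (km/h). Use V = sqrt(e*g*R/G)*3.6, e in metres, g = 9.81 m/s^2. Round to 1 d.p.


Convert cant: e = 127.7 mm = 0.1277 m
V_ms = sqrt(0.1277 * 9.81 * 909 / 1.435)
V_ms = sqrt(793.545598) = 28.1699 m/s
V = 28.1699 * 3.6 = 101.4 km/h

101.4


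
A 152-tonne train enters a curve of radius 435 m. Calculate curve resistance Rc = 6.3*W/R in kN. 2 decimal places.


Rc = 6.3 * W / R
Rc = 6.3 * 152 / 435
Rc = 957.6 / 435
Rc = 2.20 kN

2.20


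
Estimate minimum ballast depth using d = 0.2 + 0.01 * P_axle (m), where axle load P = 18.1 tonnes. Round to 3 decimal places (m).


d = 0.2 + 0.01 * 18.1
d = 0.2 + 0.181
d = 0.381 m

0.381


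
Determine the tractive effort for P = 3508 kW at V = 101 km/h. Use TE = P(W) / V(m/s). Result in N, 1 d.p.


Convert: P = 3508 kW = 3508000 W
V = 101 / 3.6 = 28.0556 m/s
TE = 3508000 / 28.0556
TE = 125037.6 N

125037.6


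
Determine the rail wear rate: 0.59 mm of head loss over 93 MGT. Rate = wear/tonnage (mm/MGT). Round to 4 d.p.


Wear rate = total wear / cumulative tonnage
Rate = 0.59 / 93
Rate = 0.0063 mm/MGT

0.0063


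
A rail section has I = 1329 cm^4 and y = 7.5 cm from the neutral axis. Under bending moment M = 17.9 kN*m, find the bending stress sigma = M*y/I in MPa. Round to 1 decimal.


Convert units:
M = 17.9 kN*m = 17900000 N*mm
y = 7.5 cm = 75 mm
I = 1329 cm^4 = 13290000 mm^4
sigma = 17900000 * 75 / 13290000
sigma = 101.0 MPa

101.0


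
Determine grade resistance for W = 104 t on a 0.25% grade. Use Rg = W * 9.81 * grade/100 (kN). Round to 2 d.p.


Rg = W * 9.81 * grade / 100
Rg = 104 * 9.81 * 0.25 / 100
Rg = 1020.24 * 0.0025
Rg = 2.55 kN

2.55


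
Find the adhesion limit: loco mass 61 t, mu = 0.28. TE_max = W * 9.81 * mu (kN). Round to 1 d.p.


TE_max = W * g * mu
TE_max = 61 * 9.81 * 0.28
TE_max = 598.41 * 0.28
TE_max = 167.6 kN

167.6


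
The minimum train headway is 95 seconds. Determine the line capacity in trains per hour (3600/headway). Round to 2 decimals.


Capacity = 3600 / headway
Capacity = 3600 / 95
Capacity = 37.89 trains/hour

37.89


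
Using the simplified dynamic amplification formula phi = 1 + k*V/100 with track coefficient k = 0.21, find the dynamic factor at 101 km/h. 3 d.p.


phi = 1 + k * V / 100
phi = 1 + 0.21 * 101 / 100
phi = 1 + 0.2121
phi = 1.212

1.212


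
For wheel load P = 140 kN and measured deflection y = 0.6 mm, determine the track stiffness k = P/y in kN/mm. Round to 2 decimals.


Track stiffness k = P / y
k = 140 / 0.6
k = 233.33 kN/mm

233.33


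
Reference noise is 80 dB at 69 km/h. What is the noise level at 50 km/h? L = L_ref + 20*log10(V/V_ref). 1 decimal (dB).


V/V_ref = 50 / 69 = 0.724638
log10(0.724638) = -0.139879
20 * -0.139879 = -2.7976
L = 80 + -2.7976 = 77.2 dB

77.2


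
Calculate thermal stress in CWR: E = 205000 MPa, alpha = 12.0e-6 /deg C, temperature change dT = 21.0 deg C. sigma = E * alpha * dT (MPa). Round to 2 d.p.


sigma = E * alpha * dT
sigma = 205000 * 12.0e-6 * 21.0
sigma = 2.46 * 21.0
sigma = 51.66 MPa

51.66


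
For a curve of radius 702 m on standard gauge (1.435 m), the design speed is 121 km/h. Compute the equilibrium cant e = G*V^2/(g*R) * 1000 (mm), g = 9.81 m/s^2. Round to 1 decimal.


Convert speed: V = 121 / 3.6 = 33.6111 m/s
Apply formula: e = 1.435 * 33.6111^2 / (9.81 * 702)
e = 1.435 * 1129.7068 / 6886.62
e = 0.235403 m = 235.4 mm

235.4


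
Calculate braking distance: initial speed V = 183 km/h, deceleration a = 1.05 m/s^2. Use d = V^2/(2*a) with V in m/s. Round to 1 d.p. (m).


Convert speed: V = 183 / 3.6 = 50.8333 m/s
V^2 = 2584.0278
d = 2584.0278 / (2 * 1.05)
d = 2584.0278 / 2.1
d = 1230.5 m

1230.5


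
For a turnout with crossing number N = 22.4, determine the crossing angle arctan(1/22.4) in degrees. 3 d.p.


1/N = 1/22.4 = 0.044643
angle = arctan(0.044643) = 0.044613 rad
angle = 0.044613 * 180/pi = 2.556 degrees

2.556


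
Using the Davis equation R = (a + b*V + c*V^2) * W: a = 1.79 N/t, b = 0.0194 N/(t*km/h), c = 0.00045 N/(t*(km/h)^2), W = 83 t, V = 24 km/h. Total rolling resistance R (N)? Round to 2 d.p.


b*V = 0.0194 * 24 = 0.4656
c*V^2 = 0.00045 * 576 = 0.2592
R_per_t = 1.79 + 0.4656 + 0.2592 = 2.5148 N/t
R_total = 2.5148 * 83 = 208.73 N

208.73


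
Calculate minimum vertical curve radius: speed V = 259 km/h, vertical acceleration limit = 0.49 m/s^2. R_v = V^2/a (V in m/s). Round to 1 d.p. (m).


Convert speed: V = 259 / 3.6 = 71.9444 m/s
V^2 = 5176.0031 m^2/s^2
R_v = 5176.0031 / 0.49
R_v = 10563.3 m

10563.3


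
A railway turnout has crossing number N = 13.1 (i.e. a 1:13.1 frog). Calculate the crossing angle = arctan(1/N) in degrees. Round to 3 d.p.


1/N = 1/13.1 = 0.076336
angle = arctan(0.076336) = 0.076188 rad
angle = 0.076188 * 180/pi = 4.365 degrees

4.365


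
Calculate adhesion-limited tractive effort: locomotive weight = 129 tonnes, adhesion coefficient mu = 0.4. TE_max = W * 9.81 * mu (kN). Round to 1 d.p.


TE_max = W * g * mu
TE_max = 129 * 9.81 * 0.4
TE_max = 1265.49 * 0.4
TE_max = 506.2 kN

506.2


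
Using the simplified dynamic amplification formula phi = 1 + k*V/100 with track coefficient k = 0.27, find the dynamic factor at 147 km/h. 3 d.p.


phi = 1 + k * V / 100
phi = 1 + 0.27 * 147 / 100
phi = 1 + 0.3969
phi = 1.397

1.397


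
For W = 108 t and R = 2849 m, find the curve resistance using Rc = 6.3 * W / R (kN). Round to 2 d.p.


Rc = 6.3 * W / R
Rc = 6.3 * 108 / 2849
Rc = 680.4 / 2849
Rc = 0.24 kN

0.24


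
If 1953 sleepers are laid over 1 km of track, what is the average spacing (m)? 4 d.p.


Spacing = 1000 m / number of sleepers
Spacing = 1000 / 1953
Spacing = 0.5120 m

0.5120


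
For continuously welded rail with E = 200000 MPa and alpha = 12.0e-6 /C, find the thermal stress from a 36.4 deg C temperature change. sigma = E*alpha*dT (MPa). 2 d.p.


sigma = E * alpha * dT
sigma = 200000 * 12.0e-6 * 36.4
sigma = 2.4 * 36.4
sigma = 87.36 MPa

87.36


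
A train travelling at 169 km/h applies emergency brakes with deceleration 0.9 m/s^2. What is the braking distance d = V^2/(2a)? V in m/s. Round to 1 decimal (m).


Convert speed: V = 169 / 3.6 = 46.9444 m/s
V^2 = 2203.7809
d = 2203.7809 / (2 * 0.9)
d = 2203.7809 / 1.8
d = 1224.3 m

1224.3


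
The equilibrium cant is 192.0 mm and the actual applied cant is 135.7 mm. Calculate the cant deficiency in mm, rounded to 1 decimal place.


Cant deficiency = equilibrium cant - actual cant
CD = 192.0 - 135.7
CD = 56.3 mm

56.3


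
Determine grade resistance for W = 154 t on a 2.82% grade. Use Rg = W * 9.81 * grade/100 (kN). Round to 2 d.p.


Rg = W * 9.81 * grade / 100
Rg = 154 * 9.81 * 2.82 / 100
Rg = 1510.74 * 0.0282
Rg = 42.60 kN

42.60


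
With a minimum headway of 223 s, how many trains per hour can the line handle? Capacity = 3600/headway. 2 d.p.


Capacity = 3600 / headway
Capacity = 3600 / 223
Capacity = 16.14 trains/hour

16.14


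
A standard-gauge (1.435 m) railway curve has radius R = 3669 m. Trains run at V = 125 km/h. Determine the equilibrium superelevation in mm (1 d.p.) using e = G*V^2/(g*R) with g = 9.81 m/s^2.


Convert speed: V = 125 / 3.6 = 34.7222 m/s
Apply formula: e = 1.435 * 34.7222^2 / (9.81 * 3669)
e = 1.435 * 1205.6327 / 35992.89
e = 0.048067 m = 48.1 mm

48.1


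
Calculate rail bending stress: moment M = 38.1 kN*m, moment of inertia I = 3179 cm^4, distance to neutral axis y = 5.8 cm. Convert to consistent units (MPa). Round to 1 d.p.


Convert units:
M = 38.1 kN*m = 38100000 N*mm
y = 5.8 cm = 58 mm
I = 3179 cm^4 = 31790000 mm^4
sigma = 38100000 * 58 / 31790000
sigma = 69.5 MPa

69.5


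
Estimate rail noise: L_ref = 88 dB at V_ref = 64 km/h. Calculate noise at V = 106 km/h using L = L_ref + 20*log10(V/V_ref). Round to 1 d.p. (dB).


V/V_ref = 106 / 64 = 1.65625
log10(1.65625) = 0.219126
20 * 0.219126 = 4.3825
L = 88 + 4.3825 = 92.4 dB

92.4


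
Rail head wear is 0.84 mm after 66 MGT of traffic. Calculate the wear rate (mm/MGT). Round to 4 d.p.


Wear rate = total wear / cumulative tonnage
Rate = 0.84 / 66
Rate = 0.0127 mm/MGT

0.0127


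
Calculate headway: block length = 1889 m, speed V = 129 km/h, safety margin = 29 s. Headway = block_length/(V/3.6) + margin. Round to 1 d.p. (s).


V = 129 / 3.6 = 35.8333 m/s
Block traversal time = 1889 / 35.8333 = 52.7163 s
Headway = 52.7163 + 29
Headway = 81.7 s

81.7


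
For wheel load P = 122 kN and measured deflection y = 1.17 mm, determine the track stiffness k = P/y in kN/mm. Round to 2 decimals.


Track stiffness k = P / y
k = 122 / 1.17
k = 104.27 kN/mm

104.27


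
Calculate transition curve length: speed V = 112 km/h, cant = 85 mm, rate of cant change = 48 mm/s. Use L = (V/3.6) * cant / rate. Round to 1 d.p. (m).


Convert speed: V = 112 / 3.6 = 31.1111 m/s
L = 31.1111 * 85 / 48
L = 2644.4444 / 48
L = 55.1 m

55.1


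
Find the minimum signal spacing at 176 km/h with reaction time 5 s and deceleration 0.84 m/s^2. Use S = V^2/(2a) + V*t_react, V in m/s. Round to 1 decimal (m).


V = 176 / 3.6 = 48.8889 m/s
Braking distance = 48.8889^2 / (2*0.84) = 1422.6925 m
Sighting distance = 48.8889 * 5 = 244.4444 m
S = 1422.6925 + 244.4444 = 1667.1 m

1667.1


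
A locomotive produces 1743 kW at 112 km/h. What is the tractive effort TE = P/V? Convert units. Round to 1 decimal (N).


Convert: P = 1743 kW = 1743000 W
V = 112 / 3.6 = 31.1111 m/s
TE = 1743000 / 31.1111
TE = 56025.0 N

56025.0
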